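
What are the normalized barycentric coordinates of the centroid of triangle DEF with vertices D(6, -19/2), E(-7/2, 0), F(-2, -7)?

The centroid is the average of the vertices, so each weight is 1/3.

(1/3, 1/3, 1/3)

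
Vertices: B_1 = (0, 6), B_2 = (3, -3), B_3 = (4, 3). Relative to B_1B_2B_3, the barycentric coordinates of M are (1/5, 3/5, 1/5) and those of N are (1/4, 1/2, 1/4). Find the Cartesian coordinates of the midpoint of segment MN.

Barycentric coordinates of the midpoint are the average: (9/40, 11/20, 9/40).
Converting: (9/40)·B_1 + (11/20)·B_2 + (9/40)·B_3 = (51/20, 3/8).

(51/20, 3/8)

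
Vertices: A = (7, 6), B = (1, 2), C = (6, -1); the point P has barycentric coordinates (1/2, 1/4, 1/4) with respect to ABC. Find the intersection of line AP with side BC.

(7/2, 1/2)

Line AP meets BC where the A-coordinate vanishes; zeroing P's A-weight and renormalizing leaves B, C-weights 1/4 : 1/4 → (1/2, 1/2).
So Q = (1/2)·B + (1/2)·C = (7/2, 1/2).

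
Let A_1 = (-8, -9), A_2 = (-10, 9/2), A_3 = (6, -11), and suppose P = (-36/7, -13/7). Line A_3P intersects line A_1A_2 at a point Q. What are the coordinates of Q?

(-48/5, 9/5)

Barycentric coordinates of P with respect to A_1A_2A_3: (1/7, 4/7, 2/7).
On side A_1A_2 the A_3-coordinate is zero; dropping P's A_3-weight 2/7 and renormalizing the remaining 1/7 : 4/7 gives weights 1/5, 4/5 on A_1, A_2.
Q = (1/5)·(-8, -9) + (4/5)·(-10, 9/2) = (-48/5, 9/5).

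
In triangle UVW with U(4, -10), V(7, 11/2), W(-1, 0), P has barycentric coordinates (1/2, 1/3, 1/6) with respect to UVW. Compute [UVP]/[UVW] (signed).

1/6

The signed ratio [UVP]/[UVW] equals the barycentric coordinate of P at vertex W, which is 1/6.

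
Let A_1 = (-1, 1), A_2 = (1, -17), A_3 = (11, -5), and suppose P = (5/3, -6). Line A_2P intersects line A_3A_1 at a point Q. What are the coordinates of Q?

Barycentric coordinates of P with respect to A_1A_2A_3: (1/2, 1/3, 1/6).
On side A_3A_1 the A_2-coordinate is zero; dropping P's A_2-weight 1/3 and renormalizing the remaining 1/6 : 1/2 gives weights 1/4, 3/4 on A_3, A_1.
Q = (1/4)·(11, -5) + (3/4)·(-1, 1) = (2, -1/2).

(2, -1/2)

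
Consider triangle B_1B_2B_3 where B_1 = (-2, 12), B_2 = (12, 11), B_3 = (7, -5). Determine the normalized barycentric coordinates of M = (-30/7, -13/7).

Signed area of the reference triangle: [B_1B_2B_3] = ½·((-2)·(11−(-5)) + 12·(-5−12) + 7·(12−11)) = ½·(-32 − 204 + 7) = -229/2.
[MB_2B_3] = ½·((-30/7)·(11−(-5)) + 12·(-5−(-13/7)) + 7·(-13/7−11)) = ½·(-480/7 − 264/7 − 90) = -687/7, so the B_1-coordinate is (-687/7)/(-229/2) = 6/7.
[B_1MB_3] = ½·((-2)·(-13/7−(-5)) + (-30/7)·(-5−12) + 7·(12−(-13/7))) = ½·(-44/7 + 510/7 + 97) = 1145/14, so the B_2-coordinate is -5/7.
[B_1B_2M] = ½·((-2)·(11−(-13/7)) + 12·(-13/7−12) + (-30/7)·(12−11)) = ½·(-180/7 − 1164/7 − 30/7) = -687/7, so the B_3-coordinate is 6/7.
Check: 6/7 − 5/7 + 6/7 = 1.

(6/7, -5/7, 6/7)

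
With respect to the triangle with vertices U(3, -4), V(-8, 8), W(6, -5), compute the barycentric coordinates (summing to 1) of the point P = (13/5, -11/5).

Signed area of the reference triangle: [UVW] = ½·(3·(8−(-5)) + (-8)·(-5−(-4)) + 6·(-4−8)) = ½·(39 + 8 − 72) = -25/2.
[PVW] = ½·((13/5)·(8−(-5)) + (-8)·(-5−(-11/5)) + 6·(-11/5−8)) = ½·(169/5 + 112/5 − 306/5) = -5/2, so the U-coordinate is (-5/2)/(-25/2) = 1/5.
[UPW] = ½·(3·(-11/5−(-5)) + (13/5)·(-5−(-4)) + 6·(-4−(-11/5))) = ½·(42/5 − 13/5 − 54/5) = -5/2, so the V-coordinate is 1/5.
[UVP] = ½·(3·(8−(-11/5)) + (-8)·(-11/5−(-4)) + (13/5)·(-4−8)) = ½·(153/5 − 72/5 − 156/5) = -15/2, so the W-coordinate is 3/5.

(1/5, 1/5, 3/5)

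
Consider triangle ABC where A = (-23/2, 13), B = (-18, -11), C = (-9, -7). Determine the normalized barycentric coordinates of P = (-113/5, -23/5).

Signed area of the reference triangle: [ABC] = ½·((-23/2)·(-11−(-7)) + (-18)·(-7−13) + (-9)·(13−(-11))) = ½·(46 + 360 − 216) = 95.
[PBC] = ½·((-113/5)·(-11−(-7)) + (-18)·(-7−(-23/5)) + (-9)·(-23/5−(-11))) = ½·(452/5 + 216/5 − 288/5) = 38, so the A-coordinate is 38/95 = 2/5.
[APC] = ½·((-23/2)·(-23/5−(-7)) + (-113/5)·(-7−13) + (-9)·(13−(-23/5))) = ½·(-138/5 + 452 − 792/5) = 133, so the B-coordinate is 7/5.
[ABP] = ½·((-23/2)·(-11−(-23/5)) + (-18)·(-23/5−13) + (-113/5)·(13−(-11))) = ½·(368/5 + 1584/5 − 2712/5) = -76, so the C-coordinate is -4/5.

(2/5, 7/5, -4/5)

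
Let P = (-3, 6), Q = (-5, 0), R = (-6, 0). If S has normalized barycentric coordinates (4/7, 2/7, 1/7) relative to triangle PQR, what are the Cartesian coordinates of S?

S = (4/7)·P + (2/7)·Q + (1/7)·R.
x-coordinate: (4/7)·(-3) + (2/7)·(-5) + (1/7)·(-6) = -4.
y-coordinate: (4/7)·6 + (2/7)·0 + (1/7)·0 = 24/7.

(-4, 24/7)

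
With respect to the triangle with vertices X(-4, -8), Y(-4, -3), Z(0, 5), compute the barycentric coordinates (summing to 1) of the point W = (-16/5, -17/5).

(2/5, 2/5, 1/5)

Signed area of the reference triangle: [XYZ] = ½·((-4)·(-3−5) + (-4)·(5−(-8)) + 0·(-8−(-3))) = ½·(32 − 52 + 0) = -10.
[WYZ] = ½·((-16/5)·(-3−5) + (-4)·(5−(-17/5)) + 0·(-17/5−(-3))) = ½·(128/5 − 168/5 + 0) = -4, so the X-coordinate is (-4)/(-10) = 2/5.
[XWZ] = ½·((-4)·(-17/5−5) + (-16/5)·(5−(-8)) + 0·(-8−(-17/5))) = ½·(168/5 − 208/5 + 0) = -4, so the Y-coordinate is 2/5.
[XYW] = ½·((-4)·(-3−(-17/5)) + (-4)·(-17/5−(-8)) + (-16/5)·(-8−(-3))) = ½·(-8/5 − 92/5 + 16) = -2, so the Z-coordinate is 1/5.
Check: 2/5 + 2/5 + 1/5 = 1.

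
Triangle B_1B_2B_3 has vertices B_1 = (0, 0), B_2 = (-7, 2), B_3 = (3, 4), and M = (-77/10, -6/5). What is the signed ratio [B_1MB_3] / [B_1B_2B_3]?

[B_1B_2B_3] = ½·(0·(2−4) + (-7)·(4−0) + 3·(0−2)) = ½·(0 − 28 − 6) = -17.
[B_1MB_3] = ½·(0·(-6/5−4) + (-77/10)·(4−0) + 3·(0−(-6/5))) = ½·(0 − 154/5 + 18/5) = -68/5, so the ratio is (-68/5)/(-17) = 4/5.

4/5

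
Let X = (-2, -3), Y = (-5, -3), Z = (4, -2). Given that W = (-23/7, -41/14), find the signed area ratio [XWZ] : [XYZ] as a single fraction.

[XYZ] = ½·((-2)·(-3−(-2)) + (-5)·(-2−(-3)) + 4·(-3−(-3))) = ½·(2 − 5 + 0) = -3/2.
[XWZ] = ½·((-2)·(-41/14−(-2)) + (-23/7)·(-2−(-3)) + 4·(-3−(-41/14))) = ½·(13/7 − 23/7 − 2/7) = -6/7, so the ratio is (-6/7)/(-3/2) = 4/7.

4/7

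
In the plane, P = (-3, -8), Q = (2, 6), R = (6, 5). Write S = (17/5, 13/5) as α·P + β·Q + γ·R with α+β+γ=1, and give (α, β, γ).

(1/5, 1/5, 3/5)

Signed area of the reference triangle: [PQR] = ½·((-3)·(6−5) + 2·(5−(-8)) + 6·(-8−6)) = ½·(-3 + 26 − 84) = -61/2.
[SQR] = ½·((17/5)·(6−5) + 2·(5−(13/5)) + 6·(13/5−6)) = ½·(17/5 + 24/5 − 102/5) = -61/10, so the P-coordinate is (-61/10)/(-61/2) = 1/5.
[PSR] = ½·((-3)·(13/5−5) + (17/5)·(5−(-8)) + 6·(-8−(13/5))) = ½·(36/5 + 221/5 − 318/5) = -61/10, so the Q-coordinate is 1/5.
[PQS] = ½·((-3)·(6−(13/5)) + 2·(13/5−(-8)) + (17/5)·(-8−6)) = ½·(-51/5 + 106/5 − 238/5) = -183/10, so the R-coordinate is 3/5.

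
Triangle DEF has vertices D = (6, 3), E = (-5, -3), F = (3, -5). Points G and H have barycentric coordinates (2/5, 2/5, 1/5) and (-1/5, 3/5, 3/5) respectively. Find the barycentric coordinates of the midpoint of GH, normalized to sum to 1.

Since both coordinate triples sum to 1, the midpoint's barycentrics are the componentwise average.
(2/5+-1/5)/2 = 1/10; similarly 1/2 and 2/5.

(1/10, 1/2, 2/5)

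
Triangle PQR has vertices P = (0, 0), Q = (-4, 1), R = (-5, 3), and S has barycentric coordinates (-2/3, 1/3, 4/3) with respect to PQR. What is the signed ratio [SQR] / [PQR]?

-2/3

The signed ratio [SQR]/[PQR] equals the barycentric coordinate of S at vertex P, which is -2/3.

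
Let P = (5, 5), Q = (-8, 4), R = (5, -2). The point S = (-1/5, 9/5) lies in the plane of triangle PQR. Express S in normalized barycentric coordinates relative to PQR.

Signed area of the reference triangle: [PQR] = ½·(5·(4−(-2)) + (-8)·(-2−5) + 5·(5−4)) = ½·(30 + 56 + 5) = 91/2.
[SQR] = ½·((-1/5)·(4−(-2)) + (-8)·(-2−(9/5)) + 5·(9/5−4)) = ½·(-6/5 + 152/5 − 11) = 91/10, so the P-coordinate is (91/10)/(91/2) = 1/5.
[PSR] = ½·(5·(9/5−(-2)) + (-1/5)·(-2−5) + 5·(5−(9/5))) = ½·(19 + 7/5 + 16) = 91/5, so the Q-coordinate is 2/5.
[PQS] = ½·(5·(4−(9/5)) + (-8)·(9/5−5) + (-1/5)·(5−4)) = ½·(11 + 128/5 − 1/5) = 91/5, so the R-coordinate is 2/5.
Check: 1/5 + 2/5 + 2/5 = 1.

(1/5, 2/5, 2/5)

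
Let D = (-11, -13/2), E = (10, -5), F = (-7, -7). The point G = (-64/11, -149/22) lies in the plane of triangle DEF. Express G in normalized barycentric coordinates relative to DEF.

(1/11, 1/11, 9/11)

Signed area of the reference triangle: [DEF] = ½·((-11)·(-5−(-7)) + 10·(-7−(-13/2)) + (-7)·(-13/2−(-5))) = ½·(-22 − 5 + 21/2) = -33/4.
[GEF] = ½·((-64/11)·(-5−(-7)) + 10·(-7−(-149/22)) + (-7)·(-149/22−(-5))) = ½·(-128/11 − 25/11 + 273/22) = -3/4, so the D-coordinate is (-3/4)/(-33/4) = 1/11.
[DGF] = ½·((-11)·(-149/22−(-7)) + (-64/11)·(-7−(-13/2)) + (-7)·(-13/2−(-149/22))) = ½·(-5/2 + 32/11 − 21/11) = -3/4, so the E-coordinate is 1/11.
[DEG] = ½·((-11)·(-5−(-149/22)) + 10·(-149/22−(-13/2)) + (-64/11)·(-13/2−(-5))) = ½·(-39/2 − 30/11 + 96/11) = -27/4, so the F-coordinate is 9/11.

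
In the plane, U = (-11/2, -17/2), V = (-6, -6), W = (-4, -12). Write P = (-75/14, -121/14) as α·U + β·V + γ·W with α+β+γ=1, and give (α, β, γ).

Signed area of the reference triangle: [UVW] = ½·((-11/2)·(-6−(-12)) + (-6)·(-12−(-17/2)) + (-4)·(-17/2−(-6))) = ½·(-33 + 21 + 10) = -1.
[PVW] = ½·((-75/14)·(-6−(-12)) + (-6)·(-12−(-121/14)) + (-4)·(-121/14−(-6))) = ½·(-225/7 + 141/7 + 74/7) = -5/7, so the U-coordinate is (-5/7)/(-1) = 5/7.
[UPW] = ½·((-11/2)·(-121/14−(-12)) + (-75/14)·(-12−(-17/2)) + (-4)·(-17/2−(-121/14))) = ½·(-517/28 + 75/4 − 4/7) = -1/7, so the V-coordinate is 1/7.
[UVP] = ½·((-11/2)·(-6−(-121/14)) + (-6)·(-121/14−(-17/2)) + (-75/14)·(-17/2−(-6))) = ½·(-407/28 + 6/7 + 375/28) = -1/7, so the W-coordinate is 1/7.

(5/7, 1/7, 1/7)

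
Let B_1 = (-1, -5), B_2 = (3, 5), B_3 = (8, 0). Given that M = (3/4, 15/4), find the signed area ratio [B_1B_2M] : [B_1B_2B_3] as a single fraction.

[B_1B_2B_3] = ½·((-1)·(5−0) + 3·(0−(-5)) + 8·(-5−5)) = ½·(-5 + 15 − 80) = -35.
[B_1B_2M] = ½·((-1)·(5−(15/4)) + 3·(15/4−(-5)) + (3/4)·(-5−5)) = ½·(-5/4 + 105/4 − 15/2) = 35/4, so the ratio is (35/4)/(-35) = -1/4.

-1/4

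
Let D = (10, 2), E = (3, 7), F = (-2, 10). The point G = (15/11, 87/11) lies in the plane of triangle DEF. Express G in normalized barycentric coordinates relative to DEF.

(1/11, 5/11, 5/11)

Signed area of the reference triangle: [DEF] = ½·(10·(7−10) + 3·(10−2) + (-2)·(2−7)) = ½·(-30 + 24 + 10) = 2.
[GEF] = ½·((15/11)·(7−10) + 3·(10−(87/11)) + (-2)·(87/11−7)) = ½·(-45/11 + 69/11 − 20/11) = 2/11, so the D-coordinate is (2/11)/2 = 1/11.
[DGF] = ½·(10·(87/11−10) + (15/11)·(10−2) + (-2)·(2−(87/11))) = ½·(-230/11 + 120/11 + 130/11) = 10/11, so the E-coordinate is 5/11.
[DEG] = ½·(10·(7−(87/11)) + 3·(87/11−2) + (15/11)·(2−7)) = ½·(-100/11 + 195/11 − 75/11) = 10/11, so the F-coordinate is 5/11.
Check: 1/11 + 5/11 + 5/11 = 1.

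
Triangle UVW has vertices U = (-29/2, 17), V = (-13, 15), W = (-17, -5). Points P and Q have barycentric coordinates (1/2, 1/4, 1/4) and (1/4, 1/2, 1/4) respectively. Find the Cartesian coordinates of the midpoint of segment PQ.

Barycentric coordinates of the midpoint are the average: (3/8, 3/8, 1/4).
Converting: (3/8)·U + (3/8)·V + (1/4)·W = (-233/16, 43/4).

(-233/16, 43/4)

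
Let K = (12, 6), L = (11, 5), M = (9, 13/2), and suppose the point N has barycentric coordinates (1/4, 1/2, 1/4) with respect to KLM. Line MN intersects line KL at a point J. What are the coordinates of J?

(34/3, 16/3)

Line MN meets KL where the M-coordinate vanishes; zeroing N's M-weight and renormalizing leaves K, L-weights 1/4 : 1/2 → (1/3, 2/3).
So J = (1/3)·K + (2/3)·L = (34/3, 16/3).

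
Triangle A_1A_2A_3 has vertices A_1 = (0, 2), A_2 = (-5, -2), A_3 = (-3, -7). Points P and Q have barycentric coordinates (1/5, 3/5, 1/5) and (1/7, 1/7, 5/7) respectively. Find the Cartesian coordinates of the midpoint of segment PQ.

(-113/35, -18/5)

Barycentric coordinates of the midpoint are the average: (6/35, 13/35, 16/35).
Converting: (6/35)·A_1 + (13/35)·A_2 + (16/35)·A_3 = (-113/35, -18/5).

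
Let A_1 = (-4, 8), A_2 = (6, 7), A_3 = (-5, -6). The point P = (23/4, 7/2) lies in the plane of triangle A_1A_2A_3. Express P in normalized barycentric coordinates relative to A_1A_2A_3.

Signed area of the reference triangle: [A_1A_2A_3] = ½·((-4)·(7−(-6)) + 6·(-6−8) + (-5)·(8−7)) = ½·(-52 − 84 − 5) = -141/2.
[PA_2A_3] = ½·((23/4)·(7−(-6)) + 6·(-6−(7/2)) + (-5)·(7/2−7)) = ½·(299/4 − 57 + 35/2) = 141/8, so the A_1-coordinate is (141/8)/(-141/2) = -1/4.
[A_1PA_3] = ½·((-4)·(7/2−(-6)) + (23/4)·(-6−8) + (-5)·(8−(7/2))) = ½·(-38 − 161/2 − 45/2) = -141/2, so the A_2-coordinate is 1.
[A_1A_2P] = ½·((-4)·(7−(7/2)) + 6·(7/2−8) + (23/4)·(8−7)) = ½·(-14 − 27 + 23/4) = -141/8, so the A_3-coordinate is 1/4.
Check: -1/4 + 1 + 1/4 = 1.

(-1/4, 1, 1/4)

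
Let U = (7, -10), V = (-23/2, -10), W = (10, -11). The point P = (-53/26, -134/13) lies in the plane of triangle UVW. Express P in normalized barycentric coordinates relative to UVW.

(2/13, 7/13, 4/13)

Signed area of the reference triangle: [UVW] = ½·(7·(-10−(-11)) + (-23/2)·(-11−(-10)) + 10·(-10−(-10))) = ½·(7 + 23/2 + 0) = 37/4.
[PVW] = ½·((-53/26)·(-10−(-11)) + (-23/2)·(-11−(-134/13)) + 10·(-134/13−(-10))) = ½·(-53/26 + 207/26 − 40/13) = 37/26, so the U-coordinate is (37/26)/(37/4) = 2/13.
[UPW] = ½·(7·(-134/13−(-11)) + (-53/26)·(-11−(-10)) + 10·(-10−(-134/13))) = ½·(63/13 + 53/26 + 40/13) = 259/52, so the V-coordinate is 7/13.
[UVP] = ½·(7·(-10−(-134/13)) + (-23/2)·(-134/13−(-10)) + (-53/26)·(-10−(-10))) = ½·(28/13 + 46/13 + 0) = 37/13, so the W-coordinate is 4/13.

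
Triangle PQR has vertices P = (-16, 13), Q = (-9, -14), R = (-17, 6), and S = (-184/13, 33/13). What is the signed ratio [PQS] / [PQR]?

[PQR] = ½·((-16)·(-14−6) + (-9)·(6−13) + (-17)·(13−(-14))) = ½·(320 + 63 − 459) = -38.
[PQS] = ½·((-16)·(-14−(33/13)) + (-9)·(33/13−13) + (-184/13)·(13−(-14))) = ½·(3440/13 + 1224/13 − 4968/13) = -152/13, so the ratio is (-152/13)/(-38) = 4/13.

4/13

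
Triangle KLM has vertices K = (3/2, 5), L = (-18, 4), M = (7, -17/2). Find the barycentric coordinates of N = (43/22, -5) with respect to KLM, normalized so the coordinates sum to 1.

(1/11, 2/11, 8/11)

Signed area of the reference triangle: [KLM] = ½·((3/2)·(4−(-17/2)) + (-18)·(-17/2−5) + 7·(5−4)) = ½·(75/4 + 243 + 7) = 1075/8.
[NLM] = ½·((43/22)·(4−(-17/2)) + (-18)·(-17/2−(-5)) + 7·(-5−4)) = ½·(1075/44 + 63 − 63) = 1075/88, so the K-coordinate is (1075/88)/(1075/8) = 1/11.
[KNM] = ½·((3/2)·(-5−(-17/2)) + (43/22)·(-17/2−5) + 7·(5−(-5))) = ½·(21/4 − 1161/44 + 70) = 1075/44, so the L-coordinate is 2/11.
[KLN] = ½·((3/2)·(4−(-5)) + (-18)·(-5−5) + (43/22)·(5−4)) = ½·(27/2 + 180 + 43/22) = 1075/11, so the M-coordinate is 8/11.
Check: 1/11 + 2/11 + 8/11 = 1.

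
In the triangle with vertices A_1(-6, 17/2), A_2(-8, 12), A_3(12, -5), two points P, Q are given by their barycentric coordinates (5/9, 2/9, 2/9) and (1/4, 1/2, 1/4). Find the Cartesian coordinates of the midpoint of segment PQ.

Barycentric coordinates of the midpoint are the average: (29/72, 13/36, 17/72).
Converting: (29/72)·A_1 + (13/36)·A_2 + (17/72)·A_3 = (-89/36, 947/144).

(-89/36, 947/144)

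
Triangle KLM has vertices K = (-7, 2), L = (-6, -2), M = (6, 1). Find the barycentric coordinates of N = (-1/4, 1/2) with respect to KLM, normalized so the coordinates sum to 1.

Signed area of the reference triangle: [KLM] = ½·((-7)·(-2−1) + (-6)·(1−2) + 6·(2−(-2))) = ½·(21 + 6 + 24) = 51/2.
[NLM] = ½·((-1/4)·(-2−1) + (-6)·(1−(1/2)) + 6·(1/2−(-2))) = ½·(3/4 − 3 + 15) = 51/8, so the K-coordinate is (51/8)/(51/2) = 1/4.
[KNM] = ½·((-7)·(1/2−1) + (-1/4)·(1−2) + 6·(2−(1/2))) = ½·(7/2 + 1/4 + 9) = 51/8, so the L-coordinate is 1/4.
[KLN] = ½·((-7)·(-2−(1/2)) + (-6)·(1/2−2) + (-1/4)·(2−(-2))) = ½·(35/2 + 9 − 1) = 51/4, so the M-coordinate is 1/2.
Check: 1/4 + 1/4 + 1/2 = 1.

(1/4, 1/4, 1/2)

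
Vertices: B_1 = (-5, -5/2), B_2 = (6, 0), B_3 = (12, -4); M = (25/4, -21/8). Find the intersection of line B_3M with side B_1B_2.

Barycentric coordinates of M with respect to B_1B_2B_3: (1/4, 1/4, 1/2).
On side B_1B_2 the B_3-coordinate is zero; dropping M's B_3-weight 1/2 and renormalizing the remaining 1/4 : 1/4 gives weights 1/2, 1/2 on B_1, B_2.
N = (1/2)·(-5, -5/2) + (1/2)·(6, 0) = (1/2, -5/4).

(1/2, -5/4)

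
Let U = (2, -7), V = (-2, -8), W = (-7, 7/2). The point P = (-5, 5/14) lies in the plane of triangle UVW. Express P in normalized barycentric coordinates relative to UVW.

(1/7, 1/7, 5/7)

Signed area of the reference triangle: [UVW] = ½·(2·(-8−(7/2)) + (-2)·(7/2−(-7)) + (-7)·(-7−(-8))) = ½·(-23 − 21 − 7) = -51/2.
[PVW] = ½·((-5)·(-8−(7/2)) + (-2)·(7/2−(5/14)) + (-7)·(5/14−(-8))) = ½·(115/2 − 44/7 − 117/2) = -51/14, so the U-coordinate is (-51/14)/(-51/2) = 1/7.
[UPW] = ½·(2·(5/14−(7/2)) + (-5)·(7/2−(-7)) + (-7)·(-7−(5/14))) = ½·(-44/7 − 105/2 + 103/2) = -51/14, so the V-coordinate is 1/7.
[UVP] = ½·(2·(-8−(5/14)) + (-2)·(5/14−(-7)) + (-5)·(-7−(-8))) = ½·(-117/7 − 103/7 − 5) = -255/14, so the W-coordinate is 5/7.
Check: 1/7 + 1/7 + 5/7 = 1.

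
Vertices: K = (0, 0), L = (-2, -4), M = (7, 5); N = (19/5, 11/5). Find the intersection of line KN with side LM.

Barycentric coordinates of N with respect to KLM: (1/5, 1/5, 3/5).
On side LM the K-coordinate is zero; dropping N's K-weight 1/5 and renormalizing the remaining 1/5 : 3/5 gives weights 1/4, 3/4 on L, M.
J = (1/4)·(-2, -4) + (3/4)·(7, 5) = (19/4, 11/4).

(19/4, 11/4)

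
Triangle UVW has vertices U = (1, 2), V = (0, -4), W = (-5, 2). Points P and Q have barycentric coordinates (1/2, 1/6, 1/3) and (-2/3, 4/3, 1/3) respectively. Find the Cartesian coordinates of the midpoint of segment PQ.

(-7/4, -5/2)

Barycentric coordinates of the midpoint are the average: (-1/12, 3/4, 1/3).
Converting: (-1/12)·U + (3/4)·V + (1/3)·W = (-7/4, -5/2).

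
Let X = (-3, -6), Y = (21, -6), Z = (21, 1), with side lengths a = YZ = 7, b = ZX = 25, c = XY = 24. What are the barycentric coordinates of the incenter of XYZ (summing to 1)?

(1/8, 25/56, 3/7)

The incenter has barycentric coordinates proportional to the opposite side lengths: (7 : 25 : 24).
Normalizing by 7+25+24 = 56 gives (1/8, 25/56, 3/7).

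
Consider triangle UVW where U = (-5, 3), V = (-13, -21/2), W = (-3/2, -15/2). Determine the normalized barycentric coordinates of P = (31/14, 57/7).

Signed area of the reference triangle: [UVW] = ½·((-5)·(-21/2−(-15/2)) + (-13)·(-15/2−3) + (-3/2)·(3−(-21/2))) = ½·(15 + 273/2 − 81/4) = 525/8.
[PVW] = ½·((31/14)·(-21/2−(-15/2)) + (-13)·(-15/2−(57/7)) + (-3/2)·(57/7−(-21/2))) = ½·(-93/14 + 2847/14 − 783/28) = 675/8, so the U-coordinate is (675/8)/(525/8) = 9/7.
[UPW] = ½·((-5)·(57/7−(-15/2)) + (31/14)·(-15/2−3) + (-3/2)·(3−(57/7))) = ½·(-1095/14 − 93/4 + 54/7) = -375/8, so the V-coordinate is -5/7.
[UVP] = ½·((-5)·(-21/2−(57/7)) + (-13)·(57/7−3) + (31/14)·(3−(-21/2))) = ½·(1305/14 − 468/7 + 837/28) = 225/8, so the W-coordinate is 3/7.

(9/7, -5/7, 3/7)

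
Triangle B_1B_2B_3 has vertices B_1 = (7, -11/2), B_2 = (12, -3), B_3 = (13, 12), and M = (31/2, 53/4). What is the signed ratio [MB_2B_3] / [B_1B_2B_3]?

[B_1B_2B_3] = ½·(7·(-3−12) + 12·(12−(-11/2)) + 13·(-11/2−(-3))) = ½·(-105 + 210 − 65/2) = 145/4.
[MB_2B_3] = ½·((31/2)·(-3−12) + 12·(12−(53/4)) + 13·(53/4−(-3))) = ½·(-465/2 − 15 + 845/4) = -145/8, so the ratio is (-145/8)/(145/4) = -1/2.

-1/2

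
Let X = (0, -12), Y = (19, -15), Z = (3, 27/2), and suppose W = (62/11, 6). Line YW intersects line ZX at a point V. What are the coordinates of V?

Barycentric coordinates of W with respect to XYZ: (1/11, 2/11, 8/11).
On side ZX the Y-coordinate is zero; dropping W's Y-weight 2/11 and renormalizing the remaining 8/11 : 1/11 gives weights 8/9, 1/9 on Z, X.
V = (8/9)·(3, 27/2) + (1/9)·(0, -12) = (8/3, 32/3).

(8/3, 32/3)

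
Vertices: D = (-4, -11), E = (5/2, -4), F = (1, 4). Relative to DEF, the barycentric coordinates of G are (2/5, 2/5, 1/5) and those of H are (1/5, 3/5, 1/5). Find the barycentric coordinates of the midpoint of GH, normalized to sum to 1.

Since both coordinate triples sum to 1, the midpoint's barycentrics are the componentwise average.
(2/5+1/5)/2 = 3/10; similarly 1/2 and 1/5.

(3/10, 1/2, 1/5)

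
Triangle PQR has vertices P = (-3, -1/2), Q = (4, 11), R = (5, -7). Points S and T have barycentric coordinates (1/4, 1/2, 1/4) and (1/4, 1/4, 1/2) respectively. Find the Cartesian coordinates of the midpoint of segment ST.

Barycentric coordinates of the midpoint are the average: (1/4, 3/8, 3/8).
Converting: (1/4)·P + (3/8)·Q + (3/8)·R = (21/8, 11/8).

(21/8, 11/8)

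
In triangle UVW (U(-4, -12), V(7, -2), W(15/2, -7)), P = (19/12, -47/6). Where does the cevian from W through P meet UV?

Barycentric coordinates of P with respect to UVW: (1/2, 1/3, 1/6).
On side UV the W-coordinate is zero; dropping P's W-weight 1/6 and renormalizing the remaining 1/2 : 1/3 gives weights 3/5, 2/5 on U, V.
Q = (3/5)·(-4, -12) + (2/5)·(7, -2) = (2/5, -8).

(2/5, -8)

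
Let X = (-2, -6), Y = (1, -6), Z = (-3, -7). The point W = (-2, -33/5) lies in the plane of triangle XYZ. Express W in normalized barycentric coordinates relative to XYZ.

(1/5, 1/5, 3/5)

Signed area of the reference triangle: [XYZ] = ½·((-2)·(-6−(-7)) + 1·(-7−(-6)) + (-3)·(-6−(-6))) = ½·(-2 − 1 + 0) = -3/2.
[WYZ] = ½·((-2)·(-6−(-7)) + 1·(-7−(-33/5)) + (-3)·(-33/5−(-6))) = ½·(-2 − 2/5 + 9/5) = -3/10, so the X-coordinate is (-3/10)/(-3/2) = 1/5.
[XWZ] = ½·((-2)·(-33/5−(-7)) + (-2)·(-7−(-6)) + (-3)·(-6−(-33/5))) = ½·(-4/5 + 2 − 9/5) = -3/10, so the Y-coordinate is 1/5.
[XYW] = ½·((-2)·(-6−(-33/5)) + 1·(-33/5−(-6)) + (-2)·(-6−(-6))) = ½·(-6/5 − 3/5 + 0) = -9/10, so the Z-coordinate is 3/5.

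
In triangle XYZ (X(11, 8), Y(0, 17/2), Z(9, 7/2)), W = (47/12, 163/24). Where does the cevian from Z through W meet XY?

(11/8, 135/16)

Barycentric coordinates of W with respect to XYZ: (1/12, 7/12, 1/3).
On side XY the Z-coordinate is zero; dropping W's Z-weight 1/3 and renormalizing the remaining 1/12 : 7/12 gives weights 1/8, 7/8 on X, Y.
V = (1/8)·(11, 8) + (7/8)·(0, 17/2) = (11/8, 135/16).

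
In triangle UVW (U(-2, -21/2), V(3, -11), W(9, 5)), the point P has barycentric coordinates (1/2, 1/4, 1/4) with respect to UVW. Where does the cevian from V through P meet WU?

(5/3, -16/3)

Line VP meets WU where the V-coordinate vanishes; zeroing P's V-weight and renormalizing leaves W, U-weights 1/4 : 1/2 → (1/3, 2/3).
So Q = (1/3)·W + (2/3)·U = (5/3, -16/3).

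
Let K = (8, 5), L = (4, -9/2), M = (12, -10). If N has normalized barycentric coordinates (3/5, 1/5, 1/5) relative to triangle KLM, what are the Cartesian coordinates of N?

N = (3/5)·K + (1/5)·L + (1/5)·M.
x-coordinate: (3/5)·8 + (1/5)·4 + (1/5)·12 = 8.
y-coordinate: (3/5)·5 + (1/5)·(-9/2) + (1/5)·(-10) = 1/10.

(8, 1/10)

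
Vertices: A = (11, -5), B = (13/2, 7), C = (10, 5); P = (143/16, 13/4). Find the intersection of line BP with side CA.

Barycentric coordinates of P with respect to ABC: (1/4, 3/8, 3/8).
On side CA the B-coordinate is zero; dropping P's B-weight 3/8 and renormalizing the remaining 3/8 : 1/4 gives weights 3/5, 2/5 on C, A.
Q = (3/5)·(10, 5) + (2/5)·(11, -5) = (52/5, 1).

(52/5, 1)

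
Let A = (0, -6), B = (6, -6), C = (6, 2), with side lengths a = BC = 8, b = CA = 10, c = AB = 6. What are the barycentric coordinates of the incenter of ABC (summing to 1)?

The incenter has barycentric coordinates proportional to the opposite side lengths: (8 : 10 : 6).
Normalizing by 8+10+6 = 24 gives (1/3, 5/12, 1/4).

(1/3, 5/12, 1/4)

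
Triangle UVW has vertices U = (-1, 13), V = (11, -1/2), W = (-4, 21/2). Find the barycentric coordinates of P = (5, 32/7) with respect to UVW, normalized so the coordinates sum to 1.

(1/7, 4/7, 2/7)

Signed area of the reference triangle: [UVW] = ½·((-1)·(-1/2−(21/2)) + 11·(21/2−13) + (-4)·(13−(-1/2))) = ½·(11 − 55/2 − 54) = -141/4.
[PVW] = ½·(5·(-1/2−(21/2)) + 11·(21/2−(32/7)) + (-4)·(32/7−(-1/2))) = ½·(-55 + 913/14 − 142/7) = -141/28, so the U-coordinate is (-141/28)/(-141/4) = 1/7.
[UPW] = ½·((-1)·(32/7−(21/2)) + 5·(21/2−13) + (-4)·(13−(32/7))) = ½·(83/14 − 25/2 − 236/7) = -141/7, so the V-coordinate is 4/7.
[UVP] = ½·((-1)·(-1/2−(32/7)) + 11·(32/7−13) + 5·(13−(-1/2))) = ½·(71/14 − 649/7 + 135/2) = -141/14, so the W-coordinate is 2/7.
Check: 1/7 + 4/7 + 2/7 = 1.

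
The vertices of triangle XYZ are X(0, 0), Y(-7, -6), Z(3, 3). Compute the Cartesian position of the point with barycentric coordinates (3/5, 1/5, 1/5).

(-4/5, -3/5)

W = (3/5)·X + (1/5)·Y + (1/5)·Z.
x-coordinate: (3/5)·0 + (1/5)·(-7) + (1/5)·3 = -4/5.
y-coordinate: (3/5)·0 + (1/5)·(-6) + (1/5)·3 = -3/5.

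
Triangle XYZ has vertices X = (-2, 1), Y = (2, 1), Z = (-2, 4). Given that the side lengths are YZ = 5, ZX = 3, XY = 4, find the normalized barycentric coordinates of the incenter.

(5/12, 1/4, 1/3)

The incenter has barycentric coordinates proportional to the opposite side lengths: (5 : 3 : 4).
Normalizing by 5+3+4 = 12 gives (5/12, 1/4, 1/3).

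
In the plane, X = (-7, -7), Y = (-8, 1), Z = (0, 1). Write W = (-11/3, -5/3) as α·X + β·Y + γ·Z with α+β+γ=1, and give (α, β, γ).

Signed area of the reference triangle: [XYZ] = ½·((-7)·(1−1) + (-8)·(1−(-7)) + 0·(-7−1)) = ½·(0 − 64 + 0) = -32.
[WYZ] = ½·((-11/3)·(1−1) + (-8)·(1−(-5/3)) + 0·(-5/3−1)) = ½·(0 − 64/3 + 0) = -32/3, so the X-coordinate is (-32/3)/(-32) = 1/3.
[XWZ] = ½·((-7)·(-5/3−1) + (-11/3)·(1−(-7)) + 0·(-7−(-5/3))) = ½·(56/3 − 88/3 + 0) = -16/3, so the Y-coordinate is 1/6.
[XYW] = ½·((-7)·(1−(-5/3)) + (-8)·(-5/3−(-7)) + (-11/3)·(-7−1)) = ½·(-56/3 − 128/3 + 88/3) = -16, so the Z-coordinate is 1/2.

(1/3, 1/6, 1/2)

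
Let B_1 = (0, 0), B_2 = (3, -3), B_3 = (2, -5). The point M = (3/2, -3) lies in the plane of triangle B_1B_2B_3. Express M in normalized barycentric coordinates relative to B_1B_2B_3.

(1/3, 1/6, 1/2)

Signed area of the reference triangle: [B_1B_2B_3] = ½·(0·(-3−(-5)) + 3·(-5−0) + 2·(0−(-3))) = ½·(0 − 15 + 6) = -9/2.
[MB_2B_3] = ½·((3/2)·(-3−(-5)) + 3·(-5−(-3)) + 2·(-3−(-3))) = ½·(3 − 6 + 0) = -3/2, so the B_1-coordinate is (-3/2)/(-9/2) = 1/3.
[B_1MB_3] = ½·(0·(-3−(-5)) + (3/2)·(-5−0) + 2·(0−(-3))) = ½·(0 − 15/2 + 6) = -3/4, so the B_2-coordinate is 1/6.
[B_1B_2M] = ½·(0·(-3−(-3)) + 3·(-3−0) + (3/2)·(0−(-3))) = ½·(0 − 9 + 9/2) = -9/4, so the B_3-coordinate is 1/2.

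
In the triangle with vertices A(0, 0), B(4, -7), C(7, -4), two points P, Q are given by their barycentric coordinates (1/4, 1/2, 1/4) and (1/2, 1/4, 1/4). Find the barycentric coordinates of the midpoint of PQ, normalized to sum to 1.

(3/8, 3/8, 1/4)

Since both coordinate triples sum to 1, the midpoint's barycentrics are the componentwise average.
(1/4+1/2)/2 = 3/8; similarly 3/8 and 1/4.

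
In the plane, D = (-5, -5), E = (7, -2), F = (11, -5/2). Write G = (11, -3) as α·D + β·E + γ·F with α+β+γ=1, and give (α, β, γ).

(1/9, -4/9, 4/3)

Signed area of the reference triangle: [DEF] = ½·((-5)·(-2−(-5/2)) + 7·(-5/2−(-5)) + 11·(-5−(-2))) = ½·(-5/2 + 35/2 − 33) = -9.
[GEF] = ½·(11·(-2−(-5/2)) + 7·(-5/2−(-3)) + 11·(-3−(-2))) = ½·(11/2 + 7/2 − 11) = -1, so the D-coordinate is (-1)/(-9) = 1/9.
[DGF] = ½·((-5)·(-3−(-5/2)) + 11·(-5/2−(-5)) + 11·(-5−(-3))) = ½·(5/2 + 55/2 − 22) = 4, so the E-coordinate is -4/9.
[DEG] = ½·((-5)·(-2−(-3)) + 7·(-3−(-5)) + 11·(-5−(-2))) = ½·(-5 + 14 − 33) = -12, so the F-coordinate is 4/3.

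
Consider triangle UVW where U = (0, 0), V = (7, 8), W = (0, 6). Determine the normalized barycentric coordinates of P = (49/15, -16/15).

(4/3, 7/15, -4/5)

Signed area of the reference triangle: [UVW] = ½·(0·(8−6) + 7·(6−0) + 0·(0−8)) = ½·(0 + 42 + 0) = 21.
[PVW] = ½·((49/15)·(8−6) + 7·(6−(-16/15)) + 0·(-16/15−8)) = ½·(98/15 + 742/15 + 0) = 28, so the U-coordinate is 28/21 = 4/3.
[UPW] = ½·(0·(-16/15−6) + (49/15)·(6−0) + 0·(0−(-16/15))) = ½·(0 + 98/5 + 0) = 49/5, so the V-coordinate is 7/15.
[UVP] = ½·(0·(8−(-16/15)) + 7·(-16/15−0) + (49/15)·(0−8)) = ½·(0 − 112/15 − 392/15) = -84/5, so the W-coordinate is -4/5.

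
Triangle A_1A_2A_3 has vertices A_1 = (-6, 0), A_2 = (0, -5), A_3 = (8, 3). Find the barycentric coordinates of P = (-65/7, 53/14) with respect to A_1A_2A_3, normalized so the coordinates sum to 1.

(23/14, -5/7, 1/14)

Signed area of the reference triangle: [A_1A_2A_3] = ½·((-6)·(-5−3) + 0·(3−0) + 8·(0−(-5))) = ½·(48 + 0 + 40) = 44.
[PA_2A_3] = ½·((-65/7)·(-5−3) + 0·(3−(53/14)) + 8·(53/14−(-5))) = ½·(520/7 + 0 + 492/7) = 506/7, so the A_1-coordinate is (506/7)/44 = 23/14.
[A_1PA_3] = ½·((-6)·(53/14−3) + (-65/7)·(3−0) + 8·(0−(53/14))) = ½·(-33/7 − 195/7 − 212/7) = -220/7, so the A_2-coordinate is -5/7.
[A_1A_2P] = ½·((-6)·(-5−(53/14)) + 0·(53/14−0) + (-65/7)·(0−(-5))) = ½·(369/7 + 0 − 325/7) = 22/7, so the A_3-coordinate is 1/14.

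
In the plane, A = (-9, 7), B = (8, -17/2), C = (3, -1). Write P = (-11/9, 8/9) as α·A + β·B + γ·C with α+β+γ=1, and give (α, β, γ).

Signed area of the reference triangle: [ABC] = ½·((-9)·(-17/2−(-1)) + 8·(-1−7) + 3·(7−(-17/2))) = ½·(135/2 − 64 + 93/2) = 25.
[PBC] = ½·((-11/9)·(-17/2−(-1)) + 8·(-1−(8/9)) + 3·(8/9−(-17/2))) = ½·(55/6 − 136/9 + 169/6) = 100/9, so the A-coordinate is (100/9)/25 = 4/9.
[APC] = ½·((-9)·(8/9−(-1)) + (-11/9)·(-1−7) + 3·(7−(8/9))) = ½·(-17 + 88/9 + 55/3) = 50/9, so the B-coordinate is 2/9.
[ABP] = ½·((-9)·(-17/2−(8/9)) + 8·(8/9−7) + (-11/9)·(7−(-17/2))) = ½·(169/2 − 440/9 − 341/18) = 25/3, so the C-coordinate is 1/3.
Check: 4/9 + 2/9 + 1/3 = 1.

(4/9, 2/9, 1/3)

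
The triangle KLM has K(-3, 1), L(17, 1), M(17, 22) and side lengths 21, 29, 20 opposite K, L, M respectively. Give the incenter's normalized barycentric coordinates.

The incenter has barycentric coordinates proportional to the opposite side lengths: (21 : 29 : 20).
Normalizing by 21+29+20 = 70 gives (3/10, 29/70, 2/7).

(3/10, 29/70, 2/7)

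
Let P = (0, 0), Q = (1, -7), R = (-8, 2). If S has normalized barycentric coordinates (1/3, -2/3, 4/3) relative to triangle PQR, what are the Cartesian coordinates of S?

S = (1/3)·P + (-2/3)·Q + (4/3)·R.
x-coordinate: (1/3)·0 + (-2/3)·1 + (4/3)·(-8) = -34/3.
y-coordinate: (1/3)·0 + (-2/3)·(-7) + (4/3)·2 = 22/3.

(-34/3, 22/3)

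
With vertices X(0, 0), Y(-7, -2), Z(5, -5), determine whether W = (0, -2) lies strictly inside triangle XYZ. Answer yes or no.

Barycentric coordinates of W: (7/15, 2/9, 14/45).
The three coordinates are positive, positive, positive; a point is interior exactly when all three are positive.

yes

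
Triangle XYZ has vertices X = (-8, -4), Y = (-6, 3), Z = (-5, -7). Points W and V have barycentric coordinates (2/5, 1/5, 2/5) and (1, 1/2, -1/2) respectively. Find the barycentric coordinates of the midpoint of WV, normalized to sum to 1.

(7/10, 7/20, -1/20)

Since both coordinate triples sum to 1, the midpoint's barycentrics are the componentwise average.
(2/5+1)/2 = 7/10; similarly 7/20 and -1/20.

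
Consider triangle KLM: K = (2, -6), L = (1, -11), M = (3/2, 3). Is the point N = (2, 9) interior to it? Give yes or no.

no

Barycentric coordinates of N: (8/23, -15/23, 30/23).
The three coordinates are positive, negative, positive; a point is interior exactly when all three are positive.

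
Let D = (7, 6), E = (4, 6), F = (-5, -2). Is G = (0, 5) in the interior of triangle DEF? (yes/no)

Barycentric coordinates of G: (-23/24, 11/6, 1/8).
The three coordinates are negative, positive, positive; a point is interior exactly when all three are positive.

no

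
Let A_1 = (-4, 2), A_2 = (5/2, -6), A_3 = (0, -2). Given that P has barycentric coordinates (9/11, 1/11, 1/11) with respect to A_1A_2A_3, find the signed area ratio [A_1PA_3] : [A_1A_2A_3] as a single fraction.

The signed ratio [A_1PA_3]/[A_1A_2A_3] equals the barycentric coordinate of P at vertex A_2, which is 1/11.

1/11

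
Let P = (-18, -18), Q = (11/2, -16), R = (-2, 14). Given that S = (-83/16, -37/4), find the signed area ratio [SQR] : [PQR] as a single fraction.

3/8

[PQR] = ½·((-18)·(-16−14) + (11/2)·(14−(-18)) + (-2)·(-18−(-16))) = ½·(540 + 176 + 4) = 360.
[SQR] = ½·((-83/16)·(-16−14) + (11/2)·(14−(-37/4)) + (-2)·(-37/4−(-16))) = ½·(1245/8 + 1023/8 − 27/2) = 135, so the ratio is 135/360 = 3/8.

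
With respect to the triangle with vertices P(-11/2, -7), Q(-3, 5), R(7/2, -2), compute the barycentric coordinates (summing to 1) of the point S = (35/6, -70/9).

Signed area of the reference triangle: [PQR] = ½·((-11/2)·(5−(-2)) + (-3)·(-2−(-7)) + (7/2)·(-7−5)) = ½·(-77/2 − 15 − 42) = -191/4.
[SQR] = ½·((35/6)·(5−(-2)) + (-3)·(-2−(-70/9)) + (7/2)·(-70/9−5)) = ½·(245/6 − 52/3 − 805/18) = -191/18, so the P-coordinate is (-191/18)/(-191/4) = 2/9.
[PSR] = ½·((-11/2)·(-70/9−(-2)) + (35/6)·(-2−(-7)) + (7/2)·(-7−(-70/9))) = ½·(286/9 + 175/6 + 49/18) = 191/6, so the Q-coordinate is -2/3.
[PQS] = ½·((-11/2)·(5−(-70/9)) + (-3)·(-70/9−(-7)) + (35/6)·(-7−5)) = ½·(-1265/18 + 7/3 − 70) = -2483/36, so the R-coordinate is 13/9.

(2/9, -2/3, 13/9)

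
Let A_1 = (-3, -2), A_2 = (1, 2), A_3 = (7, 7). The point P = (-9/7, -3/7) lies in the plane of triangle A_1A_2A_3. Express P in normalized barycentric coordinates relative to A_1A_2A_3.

(11/14, 1/14, 1/7)

Signed area of the reference triangle: [A_1A_2A_3] = ½·((-3)·(2−7) + 1·(7−(-2)) + 7·(-2−2)) = ½·(15 + 9 − 28) = -2.
[PA_2A_3] = ½·((-9/7)·(2−7) + 1·(7−(-3/7)) + 7·(-3/7−2)) = ½·(45/7 + 52/7 − 17) = -11/7, so the A_1-coordinate is (-11/7)/(-2) = 11/14.
[A_1PA_3] = ½·((-3)·(-3/7−7) + (-9/7)·(7−(-2)) + 7·(-2−(-3/7))) = ½·(156/7 − 81/7 − 11) = -1/7, so the A_2-coordinate is 1/14.
[A_1A_2P] = ½·((-3)·(2−(-3/7)) + 1·(-3/7−(-2)) + (-9/7)·(-2−2)) = ½·(-51/7 + 11/7 + 36/7) = -2/7, so the A_3-coordinate is 1/7.
Check: 11/14 + 1/14 + 1/7 = 1.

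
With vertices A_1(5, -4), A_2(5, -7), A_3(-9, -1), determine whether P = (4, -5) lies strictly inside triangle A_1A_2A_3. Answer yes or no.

yes

Barycentric coordinates of P: (11/21, 17/42, 1/14).
The three coordinates are positive, positive, positive; a point is interior exactly when all three are positive.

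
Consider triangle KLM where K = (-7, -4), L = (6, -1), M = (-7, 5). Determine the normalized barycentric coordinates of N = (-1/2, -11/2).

Signed area of the reference triangle: [KLM] = ½·((-7)·(-1−5) + 6·(5−(-4)) + (-7)·(-4−(-1))) = ½·(42 + 54 + 21) = 117/2.
[NLM] = ½·((-1/2)·(-1−5) + 6·(5−(-11/2)) + (-7)·(-11/2−(-1))) = ½·(3 + 63 + 63/2) = 195/4, so the K-coordinate is (195/4)/(117/2) = 5/6.
[KNM] = ½·((-7)·(-11/2−5) + (-1/2)·(5−(-4)) + (-7)·(-4−(-11/2))) = ½·(147/2 − 9/2 − 21/2) = 117/4, so the L-coordinate is 1/2.
[KLN] = ½·((-7)·(-1−(-11/2)) + 6·(-11/2−(-4)) + (-1/2)·(-4−(-1))) = ½·(-63/2 − 9 + 3/2) = -39/2, so the M-coordinate is -1/3.

(5/6, 1/2, -1/3)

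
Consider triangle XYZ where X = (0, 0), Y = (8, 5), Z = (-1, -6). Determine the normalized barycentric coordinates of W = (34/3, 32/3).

(1/3, 4/3, -2/3)

Signed area of the reference triangle: [XYZ] = ½·(0·(5−(-6)) + 8·(-6−0) + (-1)·(0−5)) = ½·(0 − 48 + 5) = -43/2.
[WYZ] = ½·((34/3)·(5−(-6)) + 8·(-6−(32/3)) + (-1)·(32/3−5)) = ½·(374/3 − 400/3 − 17/3) = -43/6, so the X-coordinate is (-43/6)/(-43/2) = 1/3.
[XWZ] = ½·(0·(32/3−(-6)) + (34/3)·(-6−0) + (-1)·(0−(32/3))) = ½·(0 − 68 + 32/3) = -86/3, so the Y-coordinate is 4/3.
[XYW] = ½·(0·(5−(32/3)) + 8·(32/3−0) + (34/3)·(0−5)) = ½·(0 + 256/3 − 170/3) = 43/3, so the Z-coordinate is -2/3.
Check: 1/3 + 4/3 − 2/3 = 1.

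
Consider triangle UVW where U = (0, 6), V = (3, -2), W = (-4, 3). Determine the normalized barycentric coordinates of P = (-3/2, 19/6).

Signed area of the reference triangle: [UVW] = ½·(0·(-2−3) + 3·(3−6) + (-4)·(6−(-2))) = ½·(0 − 9 − 32) = -41/2.
[PVW] = ½·((-3/2)·(-2−3) + 3·(3−(19/6)) + (-4)·(19/6−(-2))) = ½·(15/2 − 1/2 − 62/3) = -41/6, so the U-coordinate is (-41/6)/(-41/2) = 1/3.
[UPW] = ½·(0·(19/6−3) + (-3/2)·(3−6) + (-4)·(6−(19/6))) = ½·(0 + 9/2 − 34/3) = -41/12, so the V-coordinate is 1/6.
[UVP] = ½·(0·(-2−(19/6)) + 3·(19/6−6) + (-3/2)·(6−(-2))) = ½·(0 − 17/2 − 12) = -41/4, so the W-coordinate is 1/2.
Check: 1/3 + 1/6 + 1/2 = 1.

(1/3, 1/6, 1/2)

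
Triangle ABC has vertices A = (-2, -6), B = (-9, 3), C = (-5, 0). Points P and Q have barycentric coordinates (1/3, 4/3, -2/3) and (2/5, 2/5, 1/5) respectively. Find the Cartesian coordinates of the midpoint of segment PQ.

Barycentric coordinates of the midpoint are the average: (11/30, 13/15, -7/30).
Converting: (11/30)·A + (13/15)·B + (-7/30)·C = (-221/30, 2/5).

(-221/30, 2/5)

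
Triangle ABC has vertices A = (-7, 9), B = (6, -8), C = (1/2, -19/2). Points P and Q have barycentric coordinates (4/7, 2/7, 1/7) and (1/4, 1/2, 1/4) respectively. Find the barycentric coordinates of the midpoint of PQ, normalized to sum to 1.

Since both coordinate triples sum to 1, the midpoint's barycentrics are the componentwise average.
(4/7+1/4)/2 = 23/56; similarly 11/28 and 11/56.

(23/56, 11/28, 11/56)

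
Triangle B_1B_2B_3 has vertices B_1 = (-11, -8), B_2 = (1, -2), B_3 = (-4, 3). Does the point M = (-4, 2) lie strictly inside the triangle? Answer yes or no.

yes

Barycentric coordinates of M: (1/18, 7/90, 13/15).
The three coordinates are positive, positive, positive; a point is interior exactly when all three are positive.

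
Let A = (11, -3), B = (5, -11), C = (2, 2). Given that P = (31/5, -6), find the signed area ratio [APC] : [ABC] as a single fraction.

1/2

[ABC] = ½·(11·(-11−2) + 5·(2−(-3)) + 2·(-3−(-11))) = ½·(-143 + 25 + 16) = -51.
[APC] = ½·(11·(-6−2) + (31/5)·(2−(-3)) + 2·(-3−(-6))) = ½·(-88 + 31 + 6) = -51/2, so the ratio is (-51/2)/(-51) = 1/2.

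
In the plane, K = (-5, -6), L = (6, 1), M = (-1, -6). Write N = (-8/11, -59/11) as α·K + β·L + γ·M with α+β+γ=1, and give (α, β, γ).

Signed area of the reference triangle: [KLM] = ½·((-5)·(1−(-6)) + 6·(-6−(-6)) + (-1)·(-6−1)) = ½·(-35 + 0 + 7) = -14.
[NLM] = ½·((-8/11)·(1−(-6)) + 6·(-6−(-59/11)) + (-1)·(-59/11−1)) = ½·(-56/11 − 42/11 + 70/11) = -14/11, so the K-coordinate is (-14/11)/(-14) = 1/11.
[KNM] = ½·((-5)·(-59/11−(-6)) + (-8/11)·(-6−(-6)) + (-1)·(-6−(-59/11))) = ½·(-35/11 + 0 + 7/11) = -14/11, so the L-coordinate is 1/11.
[KLN] = ½·((-5)·(1−(-59/11)) + 6·(-59/11−(-6)) + (-8/11)·(-6−1)) = ½·(-350/11 + 42/11 + 56/11) = -126/11, so the M-coordinate is 9/11.

(1/11, 1/11, 9/11)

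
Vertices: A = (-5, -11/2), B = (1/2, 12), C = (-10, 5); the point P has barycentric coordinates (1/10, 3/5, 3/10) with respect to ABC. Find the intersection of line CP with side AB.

(-2/7, 19/2)

Line CP meets AB where the C-coordinate vanishes; zeroing P's C-weight and renormalizing leaves A, B-weights 1/10 : 3/5 → (1/7, 6/7).
So Q = (1/7)·A + (6/7)·B = (-2/7, 19/2).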